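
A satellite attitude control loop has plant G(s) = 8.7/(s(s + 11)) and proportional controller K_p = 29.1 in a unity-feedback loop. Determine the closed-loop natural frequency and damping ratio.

ω_n = 15.9 rad/s, ζ = 0.346

The closed-loop denominator is s(s+11) + 29.1·8.7 = s² + 11s + 253.2.
Matching s² + 2ζω_n s + ω_n²: ω_n = √253.2 = 15.91 rad/s and 2ζω_n = 11, so ζ = 11/(2·15.91) = 0.346.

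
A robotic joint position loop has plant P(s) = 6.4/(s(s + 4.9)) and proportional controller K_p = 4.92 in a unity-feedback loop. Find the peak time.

The closed-loop denominator s² + 4.9s + 31.49 gives ω_n = √31.49 = 5.611 and ζ = 4.9/(2ω_n) = 0.4366.
Damped frequency ω_d = ω_n√(1−ζ²) = 5.048 rad/s, so peak time T_p = π/ω_d = 0.622 s.

T_p = 0.622 s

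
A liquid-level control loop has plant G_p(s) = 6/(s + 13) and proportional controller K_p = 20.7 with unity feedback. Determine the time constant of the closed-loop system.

τ = 0.00729 s

Closed-loop transfer function: T(s) = K_p·G_p(s)/(1 + K_p·G_p(s)) = 124.2/(s + 13 + 124.2) = 124.2/(s + 137.2).
Time constant τ = 1/137.2 = 0.00729 s.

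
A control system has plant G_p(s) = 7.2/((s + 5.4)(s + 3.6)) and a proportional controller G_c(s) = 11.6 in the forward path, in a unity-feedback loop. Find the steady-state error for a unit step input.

0.189

The loop is type 0. Static position error constant K_pos = G_c(0)·G_p(0) = 11.6·0.3704 = 4.296.
Steady-state error to a unit step: e_ss = 1/(1+K_pos) = 1/5.296 = 0.189.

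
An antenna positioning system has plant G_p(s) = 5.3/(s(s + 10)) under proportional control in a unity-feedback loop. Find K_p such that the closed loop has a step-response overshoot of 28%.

K_p = 33.4

From %OS = 100·exp(−πζ/√(1−ζ²)) = 28%, ζ = −ln(0.28)/√(π²+ln²(0.28)) = 0.3755.
Characteristic equation s² + 10s + 5.3K_p = 0 gives ζ = 10/(2√(5.3K_p)).
Setting ζ = 0.3755: √(5.3K_p) = 10/(2·0.3755) = 13.31, so K_p = 177.3/5.3 = 33.4.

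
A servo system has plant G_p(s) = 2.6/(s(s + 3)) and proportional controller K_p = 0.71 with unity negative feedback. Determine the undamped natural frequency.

1 + K_p·G_p(s) = 0 gives s² + 3s + 1.846 = 0.
So ω_n² = 1.846 ⇒ ω_n = 1.359 rad/s, and ζ = 3/(2ω_n) = 1.1.

ω_n = 1.36 rad/s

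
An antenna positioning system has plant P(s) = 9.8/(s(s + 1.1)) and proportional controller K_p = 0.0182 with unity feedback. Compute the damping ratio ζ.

ζ = 1.3

1 + K_p·P(s) = 0 gives s² + 1.1s + 0.1784 = 0.
So ω_n² = 0.1784 ⇒ ω_n = 0.4223 rad/s, and ζ = 1.1/(2ω_n) = 1.3.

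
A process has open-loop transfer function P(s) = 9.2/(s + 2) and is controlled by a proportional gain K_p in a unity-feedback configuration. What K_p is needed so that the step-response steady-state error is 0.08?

K_p = 2.5

For a type-0 loop with proportional control, e_ss = 1/(1 + K_p·P(0)).
P(0) = 4.6. Require 1/(1 + K_p·4.6) = 0.08, so 1 + 4.6·K_p = 12.5.
K_p = (12.5 − 1)/4.6 = 2.5.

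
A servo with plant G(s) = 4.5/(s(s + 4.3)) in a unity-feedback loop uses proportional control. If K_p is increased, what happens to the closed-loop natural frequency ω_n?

increase

ω_n = √(4.5·K_p), which grows with K_p.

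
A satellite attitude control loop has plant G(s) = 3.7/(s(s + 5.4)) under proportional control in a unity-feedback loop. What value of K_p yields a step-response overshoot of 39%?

K_p = 23.9

From %OS = 100·exp(−πζ/√(1−ζ²)) = 39%, ζ = −ln(0.39)/√(π²+ln²(0.39)) = 0.2871.
Characteristic equation s² + 5.4s + 3.7K_p = 0 gives ζ = 5.4/(2√(3.7K_p)).
Setting ζ = 0.2871: √(3.7K_p) = 5.4/(2·0.2871) = 9.404, so K_p = 88.44/3.7 = 23.9.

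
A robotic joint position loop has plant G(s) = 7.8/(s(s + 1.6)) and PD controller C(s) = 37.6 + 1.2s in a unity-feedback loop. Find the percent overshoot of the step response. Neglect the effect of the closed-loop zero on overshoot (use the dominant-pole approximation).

34.6%

Forward path: (37.6 + 1.2s)·7.8/(s(s+1.6)). The closed-loop characteristic equation is s² + (1.6 + 7.8·1.2)s + 7.8·37.6 = 0.
That is s² + 10.96s + 293.3 = 0, so ω_n = 17.13 rad/s and ζ = 10.96/(2·17.13) = 0.32.
%OS = 100·exp(−πζ/√(1−ζ²)) = 34.6%.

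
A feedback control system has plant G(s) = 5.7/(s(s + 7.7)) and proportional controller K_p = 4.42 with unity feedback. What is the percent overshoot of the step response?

Closed-loop characteristic equation: s² + 7.7s + 25.19 = 0, so ω_n = 5.019 rad/s and ζ = 7.7/(2·5.019) = 0.767.
%OS = 100·exp(−πζ/√(1−ζ²)) = 100·exp(−π·0.767/√0.4117) = 2.34%.

2.34%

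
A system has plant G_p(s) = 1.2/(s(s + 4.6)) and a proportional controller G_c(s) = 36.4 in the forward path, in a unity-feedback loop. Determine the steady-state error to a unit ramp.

0.105

The loop has one pole at the origin (type 1). Velocity error constant K_v = lim_{s→0} s·G_c(s)G_p(s) = 36.4·1.2/4.6 = 9.496.
Steady-state error to a unit ramp: e_ss = 1/K_v = 0.105.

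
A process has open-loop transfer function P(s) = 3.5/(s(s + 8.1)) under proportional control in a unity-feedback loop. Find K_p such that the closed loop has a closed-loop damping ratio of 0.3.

K_p = 52.1

Closed-loop characteristic equation: s² + 8.1s + K_p·3.5 = 0.
So ω_n = √(3.5K_p) and 2ζω_n = 8.1, giving ζ = 8.1/(2√(3.5K_p)).
Setting ζ = 0.3: √(3.5K_p) = 8.1/(2·0.3) = 13.5, so K_p = 182.2/3.5 = 52.1.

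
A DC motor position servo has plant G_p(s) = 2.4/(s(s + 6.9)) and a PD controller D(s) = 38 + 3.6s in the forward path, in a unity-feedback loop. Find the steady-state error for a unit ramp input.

0.0757

The loop has one pole at the origin (type 1). Velocity error constant K_v = lim_{s→0} s·D(s)G_p(s) = 38·2.4/6.9 = 13.22.
Steady-state error to a unit ramp: e_ss = 1/K_v = 0.0757.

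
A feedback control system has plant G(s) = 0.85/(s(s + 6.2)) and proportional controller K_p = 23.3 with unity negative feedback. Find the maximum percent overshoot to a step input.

From 1 + K_pG(s) = 0: s² + 6.2s + 19.8 = 0 ⇒ ω_n = 4.45, ζ = 0.6966.
%OS = 100·exp(−πζ/√(1−ζ²)) = 100·exp(−π·0.6966/√0.5148) = 4.74%.

4.74%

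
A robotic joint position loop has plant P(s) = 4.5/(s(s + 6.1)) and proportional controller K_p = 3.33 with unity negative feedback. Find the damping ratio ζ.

The closed-loop denominator is s(s+6.1) + 3.33·4.5 = s² + 6.1s + 14.98.
So ω_n² = 14.98 ⇒ ω_n = 3.871 rad/s, and ζ = 6.1/(2ω_n) = 0.788.

ζ = 0.788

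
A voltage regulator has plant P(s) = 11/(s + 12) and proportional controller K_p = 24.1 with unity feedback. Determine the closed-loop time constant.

τ = 0.00361 s

Closed-loop transfer function: T(s) = K_p·P(s)/(1 + K_p·P(s)) = 265.1/(s + 12 + 265.1) = 265.1/(s + 277.1).
Time constant τ = 1/277.1 = 0.00361 s.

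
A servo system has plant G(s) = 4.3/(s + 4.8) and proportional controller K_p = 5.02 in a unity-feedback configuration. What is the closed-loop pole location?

Closed-loop transfer function: T(s) = K_p·G(s)/(1 + K_p·G(s)) = 21.59/(s + 4.8 + 21.59) = 21.59/(s + 26.39).
The closed-loop pole is at s = −26.39.

s = -26.39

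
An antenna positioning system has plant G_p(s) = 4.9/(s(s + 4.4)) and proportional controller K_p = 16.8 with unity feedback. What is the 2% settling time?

T_s ≈ 1.82 s

From 1 + K_pG_p(s) = 0: s² + 4.4s + 82.32 = 0 ⇒ ω_n = 9.073, ζ = 0.2425.
2% settling time T_s ≈ 4/(ζω_n) = 4/2.2 = 1.82 s.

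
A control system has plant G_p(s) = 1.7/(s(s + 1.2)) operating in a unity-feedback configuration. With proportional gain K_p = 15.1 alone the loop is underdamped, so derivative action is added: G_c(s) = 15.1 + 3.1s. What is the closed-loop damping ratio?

Forward path: (15.1 + 3.1s)·1.7/(s(s+1.2)). The closed-loop characteristic equation is s² + (1.2 + 1.7·3.1)s + 1.7·15.1 = 0.
That is s² + 6.47s + 25.67 = 0, so ω_n = 5.067 rad/s and ζ = 6.47/(2·5.067) = 0.6385.

ζ = 0.639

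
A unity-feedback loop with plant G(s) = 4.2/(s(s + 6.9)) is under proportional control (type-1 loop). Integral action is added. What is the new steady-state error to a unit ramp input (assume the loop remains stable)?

The integrator raises the loop to type 2, so K_v → ∞ and e_ss to a ramp is zero.

0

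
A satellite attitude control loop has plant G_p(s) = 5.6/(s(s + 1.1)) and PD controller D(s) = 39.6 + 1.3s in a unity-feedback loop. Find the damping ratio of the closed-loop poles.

ζ = 0.281

Forward path: (39.6 + 1.3s)·5.6/(s(s+1.1)). The closed-loop characteristic equation is s² + (1.1 + 5.6·1.3)s + 5.6·39.6 = 0.
That is s² + 8.38s + 221.8 = 0, so ω_n = 14.89 rad/s and ζ = 8.38/(2·14.89) = 0.2814.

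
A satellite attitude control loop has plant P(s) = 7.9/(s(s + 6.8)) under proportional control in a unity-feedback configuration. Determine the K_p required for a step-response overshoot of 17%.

K_p = 6.06

From %OS = 100·exp(−πζ/√(1−ζ²)) = 17%, ζ = −ln(0.17)/√(π²+ln²(0.17)) = 0.4913.
Characteristic equation s² + 6.8s + 7.9K_p = 0 gives ζ = 6.8/(2√(7.9K_p)).
Setting ζ = 0.4913: √(7.9K_p) = 6.8/(2·0.4913) = 6.921, so K_p = 47.9/7.9 = 6.06.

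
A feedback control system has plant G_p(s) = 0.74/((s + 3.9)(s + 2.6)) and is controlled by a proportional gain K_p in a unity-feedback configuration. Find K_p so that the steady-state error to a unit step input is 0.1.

For a type-0 loop with proportional control, e_ss = 1/(1 + K_p·G_p(0)).
G_p(0) = 0.07298. Require 1/(1 + K_p·0.07298) = 0.1, so 1 + 0.07298·K_p = 10.
K_p = (10 − 1)/0.07298 = 123.

K_p = 123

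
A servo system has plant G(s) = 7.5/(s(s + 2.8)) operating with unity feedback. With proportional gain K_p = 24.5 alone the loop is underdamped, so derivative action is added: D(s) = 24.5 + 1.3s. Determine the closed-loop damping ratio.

ζ = 0.463

Forward path: (24.5 + 1.3s)·7.5/(s(s+2.8)). The closed-loop characteristic equation is s² + (2.8 + 7.5·1.3)s + 7.5·24.5 = 0.
That is s² + 12.55s + 183.8 = 0, so ω_n = 13.56 rad/s and ζ = 12.55/(2·13.56) = 0.4629.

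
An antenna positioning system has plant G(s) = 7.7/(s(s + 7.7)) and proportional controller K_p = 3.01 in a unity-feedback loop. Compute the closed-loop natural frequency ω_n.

ω_n = 4.81 rad/s

1 + K_p·G(s) = 0 gives s² + 7.7s + 23.18 = 0.
Matching s² + 2ζω_n s + ω_n²: ω_n = √23.18 = 4.814 rad/s and 2ζω_n = 7.7, so ζ = 7.7/(2·4.814) = 0.8.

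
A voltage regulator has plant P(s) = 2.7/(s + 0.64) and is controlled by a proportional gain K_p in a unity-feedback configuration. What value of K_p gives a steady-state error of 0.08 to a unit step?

K_p = 2.73

For a type-0 loop with proportional control, e_ss = 1/(1 + K_p·P(0)).
P(0) = 4.219. Require 1/(1 + K_p·4.219) = 0.08, so 1 + 4.219·K_p = 12.5.
K_p = (12.5 − 1)/4.219 = 2.73.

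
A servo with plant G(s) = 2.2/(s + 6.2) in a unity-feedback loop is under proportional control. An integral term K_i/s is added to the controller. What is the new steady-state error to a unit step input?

0

Adding integral action puts a pole at s = 0 in the forward path, raising the system type to 1; a type-1 loop has zero steady-state error to a step.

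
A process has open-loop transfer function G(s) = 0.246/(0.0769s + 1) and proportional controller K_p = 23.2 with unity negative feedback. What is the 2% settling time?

T_s ≈ 0.0459 s

Closed loop: T(s) = K_p·G/(1+K_p·G) = 5.707/(0.0769s + 1 + 5.707), with pole at s = −(1 + 5.707)/0.0769 = −87.22.
τ = 1/87.22 = 0.01147 s, so 2% settling time ≈ 4τ = 0.0459 s.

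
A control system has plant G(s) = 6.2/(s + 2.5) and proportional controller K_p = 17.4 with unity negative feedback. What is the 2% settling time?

Closed-loop transfer function: T(s) = K_p·G(s)/(1 + K_p·G(s)) = 107.9/(s + 2.5 + 107.9) = 107.9/(s + 110.4).
Time constant τ = 1/110.4 = 0.00906 s, so the 2% settling time is about 4τ = 0.0362 s.

T_s ≈ 0.0362 s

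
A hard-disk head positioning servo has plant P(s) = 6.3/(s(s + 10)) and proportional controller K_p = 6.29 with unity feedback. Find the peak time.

T_p = 0.821 s

From 1 + K_pP(s) = 0: s² + 10s + 39.63 = 0 ⇒ ω_n = 6.295, ζ = 0.7943.
Damped frequency ω_d = ω_n√(1−ζ²) = 3.825 rad/s, so peak time T_p = π/ω_d = 0.821 s.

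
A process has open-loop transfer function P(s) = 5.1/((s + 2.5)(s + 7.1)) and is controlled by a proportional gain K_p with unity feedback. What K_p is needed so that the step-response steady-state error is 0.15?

K_p = 19.7

Steady-state error for a unit step on this type-0 loop is 1/(1 + K_p·P(0)).
P(0) = 0.2873. Require 1/(1 + K_p·0.2873) = 0.15, so 1 + 0.2873·K_p = 6.667.
K_p = (6.667 − 1)/0.2873 = 19.7.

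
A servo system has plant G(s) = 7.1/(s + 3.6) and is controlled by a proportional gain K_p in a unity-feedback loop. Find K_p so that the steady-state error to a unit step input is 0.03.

K_p = 16.4

The loop is type 0, so e_ss(step) = 1/(1 + K_pos) with K_pos = K_p·G(0).
G(0) = 1.972. Require 1/(1 + K_p·1.972) = 0.03, so 1 + 1.972·K_p = 33.33.
K_p = (33.33 − 1)/1.972 = 16.4.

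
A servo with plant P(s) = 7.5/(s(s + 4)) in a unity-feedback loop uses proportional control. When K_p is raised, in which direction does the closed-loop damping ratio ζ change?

decrease

ζ = 4/(2√(7.5K_p)); increasing K_p raises the denominator, so ζ falls.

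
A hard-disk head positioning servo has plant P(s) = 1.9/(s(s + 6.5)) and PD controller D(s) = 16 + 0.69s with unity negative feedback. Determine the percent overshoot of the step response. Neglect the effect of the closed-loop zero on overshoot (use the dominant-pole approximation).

Forward path: (16 + 0.69s)·1.9/(s(s+6.5)). The closed-loop characteristic equation is s² + (6.5 + 1.9·0.69)s + 1.9·16 = 0.
That is s² + 7.811s + 30.4 = 0, so ω_n = 5.514 rad/s and ζ = 7.811/(2·5.514) = 0.7083.
%OS = 100·exp(−πζ/√(1−ζ²)) = 4.27%.

4.27%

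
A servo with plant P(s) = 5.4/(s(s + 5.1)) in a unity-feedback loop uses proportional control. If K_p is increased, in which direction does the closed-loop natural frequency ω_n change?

ω_n = √(5.4·K_p), which grows with K_p.

increase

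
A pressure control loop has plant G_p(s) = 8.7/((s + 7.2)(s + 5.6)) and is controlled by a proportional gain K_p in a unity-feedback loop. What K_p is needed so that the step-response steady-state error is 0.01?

K_p = 459

Steady-state error for a unit step on this type-0 loop is 1/(1 + K_p·G_p(0)).
G_p(0) = 0.2158. Require 1/(1 + K_p·0.2158) = 0.01, so 1 + 0.2158·K_p = 100.
K_p = (100 − 1)/0.2158 = 459.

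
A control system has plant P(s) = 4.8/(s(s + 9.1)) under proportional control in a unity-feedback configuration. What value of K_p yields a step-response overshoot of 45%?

K_p = 71.1

From %OS = 100·exp(−πζ/√(1−ζ²)) = 45%, ζ = −ln(0.45)/√(π²+ln²(0.45)) = 0.2463.
Characteristic equation s² + 9.1s + 4.8K_p = 0 gives ζ = 9.1/(2√(4.8K_p)).
Setting ζ = 0.2463: √(4.8K_p) = 9.1/(2·0.2463) = 18.47, so K_p = 341.2/4.8 = 71.1.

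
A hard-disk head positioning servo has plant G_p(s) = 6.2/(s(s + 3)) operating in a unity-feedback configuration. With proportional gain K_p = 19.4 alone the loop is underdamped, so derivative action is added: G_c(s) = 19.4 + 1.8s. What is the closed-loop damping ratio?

ζ = 0.646

Forward path: (19.4 + 1.8s)·6.2/(s(s+3)). The closed-loop characteristic equation is s² + (3 + 6.2·1.8)s + 6.2·19.4 = 0.
That is s² + 14.16s + 120.3 = 0, so ω_n = 10.97 rad/s and ζ = 14.16/(2·10.97) = 0.6456.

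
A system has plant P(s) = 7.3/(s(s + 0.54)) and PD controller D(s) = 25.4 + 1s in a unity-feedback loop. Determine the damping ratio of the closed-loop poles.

ζ = 0.288

Forward path: (25.4 + 1s)·7.3/(s(s+0.54)). The closed-loop characteristic equation is s² + (0.54 + 7.3·1)s + 7.3·25.4 = 0.
That is s² + 7.84s + 185.4 = 0, so ω_n = 13.62 rad/s and ζ = 7.84/(2·13.62) = 0.2879.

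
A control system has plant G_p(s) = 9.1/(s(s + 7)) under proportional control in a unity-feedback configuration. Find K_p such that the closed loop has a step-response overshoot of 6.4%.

From %OS = 100·exp(−πζ/√(1−ζ²)) = 6.4%, ζ = −ln(0.064)/√(π²+ln²(0.064)) = 0.6585.
Characteristic equation s² + 7s + 9.1K_p = 0 gives ζ = 7/(2√(9.1K_p)).
Setting ζ = 0.6585: √(9.1K_p) = 7/(2·0.6585) = 5.315, so K_p = 28.25/9.1 = 3.1.

K_p = 3.1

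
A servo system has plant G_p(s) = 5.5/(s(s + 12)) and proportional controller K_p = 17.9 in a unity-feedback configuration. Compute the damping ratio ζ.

ζ = 0.605

1 + K_p·G_p(s) = 0 gives s² + 12s + 98.45 = 0.
So ω_n² = 98.45 ⇒ ω_n = 9.922 rad/s, and ζ = 12/(2ω_n) = 0.605.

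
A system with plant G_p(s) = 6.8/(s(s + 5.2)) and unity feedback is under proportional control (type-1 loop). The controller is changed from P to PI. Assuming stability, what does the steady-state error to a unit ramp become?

0

The integrator raises the loop to type 2, so K_v → ∞ and e_ss to a ramp is zero.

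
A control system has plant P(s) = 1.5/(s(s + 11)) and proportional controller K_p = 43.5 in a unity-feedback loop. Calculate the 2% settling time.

T_s ≈ 0.727 s

From 1 + K_pP(s) = 0: s² + 11s + 65.25 = 0 ⇒ ω_n = 8.078, ζ = 0.6809.
2% settling time T_s ≈ 4/(ζω_n) = 4/5.5 = 0.727 s.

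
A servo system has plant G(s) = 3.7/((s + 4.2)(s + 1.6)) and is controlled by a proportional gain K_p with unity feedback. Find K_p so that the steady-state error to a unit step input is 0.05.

The loop is type 0, so e_ss(step) = 1/(1 + K_pos) with K_pos = K_p·G(0).
G(0) = 0.5506. Require 1/(1 + K_p·0.5506) = 0.05, so 1 + 0.5506·K_p = 20.
K_p = (20 − 1)/0.5506 = 34.5.

K_p = 34.5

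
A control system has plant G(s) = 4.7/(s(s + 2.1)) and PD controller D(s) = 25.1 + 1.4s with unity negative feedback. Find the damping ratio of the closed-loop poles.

Forward path: (25.1 + 1.4s)·4.7/(s(s+2.1)). The closed-loop characteristic equation is s² + (2.1 + 4.7·1.4)s + 4.7·25.1 = 0.
That is s² + 8.68s + 118 = 0, so ω_n = 10.86 rad/s and ζ = 8.68/(2·10.86) = 0.3996.

ζ = 0.4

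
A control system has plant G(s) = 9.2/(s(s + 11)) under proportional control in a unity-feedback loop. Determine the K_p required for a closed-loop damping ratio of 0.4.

K_p = 20.6

Closed-loop characteristic equation: s² + 11s + K_p·9.2 = 0.
So ω_n = √(9.2K_p) and 2ζω_n = 11, giving ζ = 11/(2√(9.2K_p)).
Setting ζ = 0.4: √(9.2K_p) = 11/(2·0.4) = 13.75, so K_p = 189.1/9.2 = 20.6.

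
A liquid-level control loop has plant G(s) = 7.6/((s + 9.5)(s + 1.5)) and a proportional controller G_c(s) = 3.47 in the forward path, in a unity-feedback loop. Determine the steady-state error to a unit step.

The loop is type 0. Static position error constant K_pos = G_c(0)·G(0) = 3.47·0.5333 = 1.851.
Steady-state error to a unit step: e_ss = 1/(1+K_pos) = 1/2.851 = 0.351.

0.351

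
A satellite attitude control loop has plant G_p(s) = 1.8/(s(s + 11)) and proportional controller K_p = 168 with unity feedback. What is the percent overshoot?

Closed-loop characteristic equation: s² + 11s + 302.4 = 0, so ω_n = 17.39 rad/s and ζ = 11/(2·17.39) = 0.3163.
%OS = 100·exp(−πζ/√(1−ζ²)) = 100·exp(−π·0.3163/√0.9) = 35.1%.

35.1%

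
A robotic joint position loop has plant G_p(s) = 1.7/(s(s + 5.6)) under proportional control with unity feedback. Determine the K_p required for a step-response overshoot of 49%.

K_p = 94.1

From %OS = 100·exp(−πζ/√(1−ζ²)) = 49%, ζ = −ln(0.49)/√(π²+ln²(0.49)) = 0.2214.
Characteristic equation s² + 5.6s + 1.7K_p = 0 gives ζ = 5.6/(2√(1.7K_p)).
Setting ζ = 0.2214: √(1.7K_p) = 5.6/(2·0.2214) = 12.65, so K_p = 159.9/1.7 = 94.1.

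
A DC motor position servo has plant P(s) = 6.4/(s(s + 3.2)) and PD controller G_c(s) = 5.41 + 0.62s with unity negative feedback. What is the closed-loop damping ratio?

Forward path: (5.41 + 0.62s)·6.4/(s(s+3.2)). The closed-loop characteristic equation is s² + (3.2 + 6.4·0.62)s + 6.4·5.41 = 0.
That is s² + 7.168s + 34.62 = 0, so ω_n = 5.884 rad/s and ζ = 7.168/(2·5.884) = 0.6091.

ζ = 0.609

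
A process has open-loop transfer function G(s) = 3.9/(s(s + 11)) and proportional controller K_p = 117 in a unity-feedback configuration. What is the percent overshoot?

The closed-loop denominator s² + 11s + 456.3 gives ω_n = √456.3 = 21.36 and ζ = 11/(2ω_n) = 0.2575.
%OS = 100·exp(−πζ/√(1−ζ²)) = 100·exp(−π·0.2575/√0.9337) = 43.3%.

43.3%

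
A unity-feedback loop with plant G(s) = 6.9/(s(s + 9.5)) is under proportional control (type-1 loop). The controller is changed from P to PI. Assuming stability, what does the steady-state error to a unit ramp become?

0

The integrator raises the loop to type 2, so K_v → ∞ and e_ss to a ramp is zero.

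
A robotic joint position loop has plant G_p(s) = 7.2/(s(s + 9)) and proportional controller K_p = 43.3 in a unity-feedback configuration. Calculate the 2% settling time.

T_s ≈ 0.889 s

Closed-loop characteristic equation: s² + 9s + 311.8 = 0, so ω_n = 17.66 rad/s and ζ = 9/(2·17.66) = 0.2549.
2% settling time T_s ≈ 4/(ζω_n) = 4/4.5 = 0.889 s.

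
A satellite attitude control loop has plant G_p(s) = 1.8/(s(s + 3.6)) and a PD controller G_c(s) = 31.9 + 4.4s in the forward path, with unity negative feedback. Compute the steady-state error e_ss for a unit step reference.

The open loop G_c(s)G_p(s) has a pole at the origin (type 1), so the static position error constant is infinite and e_ss = 1/(1+∞) = 0.

0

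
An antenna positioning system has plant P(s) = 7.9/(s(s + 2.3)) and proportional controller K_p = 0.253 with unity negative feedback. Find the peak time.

T_p = 3.82 s

From 1 + K_pP(s) = 0: s² + 2.3s + 1.999 = 0 ⇒ ω_n = 1.414, ζ = 0.8134.
Damped frequency ω_d = ω_n√(1−ζ²) = 0.8223 rad/s, so peak time T_p = π/ω_d = 3.82 s.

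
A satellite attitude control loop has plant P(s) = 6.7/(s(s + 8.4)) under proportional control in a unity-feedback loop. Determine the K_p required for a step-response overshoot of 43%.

From %OS = 100·exp(−πζ/√(1−ζ²)) = 43%, ζ = −ln(0.43)/√(π²+ln²(0.43)) = 0.2594.
Characteristic equation s² + 8.4s + 6.7K_p = 0 gives ζ = 8.4/(2√(6.7K_p)).
Setting ζ = 0.2594: √(6.7K_p) = 8.4/(2·0.2594) = 16.19, so K_p = 262.1/6.7 = 39.1.

K_p = 39.1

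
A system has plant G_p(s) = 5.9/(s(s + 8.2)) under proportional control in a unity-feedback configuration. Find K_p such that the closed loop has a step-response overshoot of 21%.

K_p = 14.4

From %OS = 100·exp(−πζ/√(1−ζ²)) = 21%, ζ = −ln(0.21)/√(π²+ln²(0.21)) = 0.4449.
Characteristic equation s² + 8.2s + 5.9K_p = 0 gives ζ = 8.2/(2√(5.9K_p)).
Setting ζ = 0.4449: √(5.9K_p) = 8.2/(2·0.4449) = 9.216, so K_p = 84.93/5.9 = 14.4.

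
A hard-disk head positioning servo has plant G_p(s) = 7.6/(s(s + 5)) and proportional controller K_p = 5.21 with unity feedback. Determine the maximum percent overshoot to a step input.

25.7%

From 1 + K_pG_p(s) = 0: s² + 5s + 39.6 = 0 ⇒ ω_n = 6.293, ζ = 0.3973.
%OS = 100·exp(−πζ/√(1−ζ²)) = 100·exp(−π·0.3973/√0.8422) = 25.7%.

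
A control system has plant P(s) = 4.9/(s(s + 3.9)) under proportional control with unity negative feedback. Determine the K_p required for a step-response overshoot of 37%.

K_p = 8.52

From %OS = 100·exp(−πζ/√(1−ζ²)) = 37%, ζ = −ln(0.37)/√(π²+ln²(0.37)) = 0.3017.
Characteristic equation s² + 3.9s + 4.9K_p = 0 gives ζ = 3.9/(2√(4.9K_p)).
Setting ζ = 0.3017: √(4.9K_p) = 3.9/(2·0.3017) = 6.463, so K_p = 41.77/4.9 = 8.52.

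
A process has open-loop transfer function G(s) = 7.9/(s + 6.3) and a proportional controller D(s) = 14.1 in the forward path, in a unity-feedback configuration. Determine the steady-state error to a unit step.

0.0535

The loop is type 0. Static position error constant K_pos = D(0)·G(0) = 14.1·1.254 = 17.68.
Steady-state error to a unit step: e_ss = 1/(1+K_pos) = 1/18.68 = 0.0535.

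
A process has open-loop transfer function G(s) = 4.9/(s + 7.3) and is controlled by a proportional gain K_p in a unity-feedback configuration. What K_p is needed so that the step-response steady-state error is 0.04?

The loop is type 0, so e_ss(step) = 1/(1 + K_pos) with K_pos = K_p·G(0).
G(0) = 0.6712. Require 1/(1 + K_p·0.6712) = 0.04, so 1 + 0.6712·K_p = 25.
K_p = (25 − 1)/0.6712 = 35.8.

K_p = 35.8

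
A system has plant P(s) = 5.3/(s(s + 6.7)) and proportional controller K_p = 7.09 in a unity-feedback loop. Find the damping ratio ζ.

ζ = 0.546

1 + K_p·P(s) = 0 gives s² + 6.7s + 37.58 = 0.
Matching s² + 2ζω_n s + ω_n²: ω_n = √37.58 = 6.13 rad/s and 2ζω_n = 6.7, so ζ = 6.7/(2·6.13) = 0.546.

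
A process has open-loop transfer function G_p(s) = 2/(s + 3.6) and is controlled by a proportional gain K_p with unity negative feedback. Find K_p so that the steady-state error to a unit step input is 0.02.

Steady-state error for a unit step on this type-0 loop is 1/(1 + K_p·G_p(0)).
G_p(0) = 0.5556. Require 1/(1 + K_p·0.5556) = 0.02, so 1 + 0.5556·K_p = 50.
K_p = (50 − 1)/0.5556 = 88.2.

K_p = 88.2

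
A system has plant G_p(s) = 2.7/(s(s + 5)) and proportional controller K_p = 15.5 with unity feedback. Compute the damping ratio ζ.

With unity feedback the closed-loop characteristic equation is s² + 5s + 15.5·2.7 = s² + 5s + 41.85 = 0.
Matching s² + 2ζω_n s + ω_n²: ω_n = √41.85 = 6.469 rad/s and 2ζω_n = 5, so ζ = 5/(2·6.469) = 0.386.

ζ = 0.386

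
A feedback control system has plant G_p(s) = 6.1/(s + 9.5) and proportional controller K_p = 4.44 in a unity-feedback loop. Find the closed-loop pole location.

s = -36.58

Closed-loop transfer function: T(s) = K_p·G_p(s)/(1 + K_p·G_p(s)) = 27.08/(s + 9.5 + 27.08) = 27.08/(s + 36.58).
The closed-loop pole is at s = −36.58.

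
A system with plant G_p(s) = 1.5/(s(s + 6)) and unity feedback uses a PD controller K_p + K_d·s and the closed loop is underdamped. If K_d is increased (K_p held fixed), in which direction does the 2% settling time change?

Characteristic equation s² + (6 + 1.5K_d)s + 1.5K_p = 0: raising K_d increases ζω_n = (6+1.5K_d)/2 while the loop stays underdamped, so T_s ≈ 4/(ζω_n) decreases.

decrease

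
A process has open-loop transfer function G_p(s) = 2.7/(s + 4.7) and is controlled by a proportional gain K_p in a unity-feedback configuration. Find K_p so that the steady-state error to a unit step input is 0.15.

The loop is type 0, so e_ss(step) = 1/(1 + K_pos) with K_pos = K_p·G_p(0).
G_p(0) = 0.5745. Require 1/(1 + K_p·0.5745) = 0.15, so 1 + 0.5745·K_p = 6.667.
K_p = (6.667 − 1)/0.5745 = 9.86.

K_p = 9.86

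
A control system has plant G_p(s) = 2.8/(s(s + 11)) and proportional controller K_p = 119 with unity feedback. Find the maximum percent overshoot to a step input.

37.1%

From 1 + K_pG_p(s) = 0: s² + 11s + 333.2 = 0 ⇒ ω_n = 18.25, ζ = 0.3013.
%OS = 100·exp(−πζ/√(1−ζ²)) = 100·exp(−π·0.3013/√0.9092) = 37.1%.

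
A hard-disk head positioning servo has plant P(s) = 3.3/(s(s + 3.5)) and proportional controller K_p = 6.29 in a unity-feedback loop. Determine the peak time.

The closed-loop denominator s² + 3.5s + 20.76 gives ω_n = √20.76 = 4.556 and ζ = 3.5/(2ω_n) = 0.3841.
Damped frequency ω_d = ω_n√(1−ζ²) = 4.206 rad/s, so peak time T_p = π/ω_d = 0.747 s.

T_p = 0.747 s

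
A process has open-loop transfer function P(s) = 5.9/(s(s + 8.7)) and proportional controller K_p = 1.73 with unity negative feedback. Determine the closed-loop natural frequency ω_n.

ω_n = 3.19 rad/s

With unity feedback the closed-loop characteristic equation is s² + 8.7s + 1.73·5.9 = s² + 8.7s + 10.21 = 0.
So ω_n² = 10.21 ⇒ ω_n = 3.195 rad/s, and ζ = 8.7/(2ω_n) = 1.36.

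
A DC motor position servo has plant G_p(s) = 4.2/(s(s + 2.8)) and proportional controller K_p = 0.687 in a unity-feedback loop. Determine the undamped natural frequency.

ω_n = 1.7 rad/s

1 + K_p·G_p(s) = 0 gives s² + 2.8s + 2.885 = 0.
So ω_n² = 2.885 ⇒ ω_n = 1.699 rad/s, and ζ = 2.8/(2ω_n) = 0.824.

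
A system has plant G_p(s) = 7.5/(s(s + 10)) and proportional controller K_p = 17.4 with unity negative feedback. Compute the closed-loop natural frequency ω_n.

ω_n = 11.4 rad/s

The closed-loop denominator is s(s+10) + 17.4·7.5 = s² + 10s + 130.5.
Matching s² + 2ζω_n s + ω_n²: ω_n = √130.5 = 11.42 rad/s and 2ζω_n = 10, so ζ = 10/(2·11.42) = 0.438.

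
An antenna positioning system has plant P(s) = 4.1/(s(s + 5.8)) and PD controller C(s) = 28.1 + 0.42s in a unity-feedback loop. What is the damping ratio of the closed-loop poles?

ζ = 0.35

Forward path: (28.1 + 0.42s)·4.1/(s(s+5.8)). The closed-loop characteristic equation is s² + (5.8 + 4.1·0.42)s + 4.1·28.1 = 0.
That is s² + 7.522s + 115.2 = 0, so ω_n = 10.73 rad/s and ζ = 7.522/(2·10.73) = 0.3504.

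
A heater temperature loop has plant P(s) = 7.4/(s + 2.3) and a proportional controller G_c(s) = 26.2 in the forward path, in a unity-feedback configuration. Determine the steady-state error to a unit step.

The loop is type 0. Static position error constant K_pos = G_c(0)·P(0) = 26.2·3.217 = 84.3.
Steady-state error to a unit step: e_ss = 1/(1+K_pos) = 1/85.3 = 0.0117.

0.0117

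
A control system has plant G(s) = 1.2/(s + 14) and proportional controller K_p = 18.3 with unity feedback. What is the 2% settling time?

T_s ≈ 0.111 s

Closed-loop transfer function: T(s) = K_p·G(s)/(1 + K_p·G(s)) = 21.96/(s + 14 + 21.96) = 21.96/(s + 35.96).
Time constant τ = 1/35.96 = 0.02781 s, so the 2% settling time is about 4τ = 0.111 s.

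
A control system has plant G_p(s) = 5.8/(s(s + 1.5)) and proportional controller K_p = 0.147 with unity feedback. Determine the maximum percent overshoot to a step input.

1.26%

Closed-loop characteristic equation: s² + 1.5s + 0.8526 = 0, so ω_n = 0.9234 rad/s and ζ = 1.5/(2·0.9234) = 0.8122.
%OS = 100·exp(−πζ/√(1−ζ²)) = 100·exp(−π·0.8122/√0.3403) = 1.26%.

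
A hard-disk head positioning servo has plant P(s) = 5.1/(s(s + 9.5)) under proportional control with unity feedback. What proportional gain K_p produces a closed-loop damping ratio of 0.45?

Closed-loop characteristic equation: s² + 9.5s + K_p·5.1 = 0.
So ω_n = √(5.1K_p) and 2ζω_n = 9.5, giving ζ = 9.5/(2√(5.1K_p)).
Setting ζ = 0.45: √(5.1K_p) = 9.5/(2·0.45) = 10.56, so K_p = 111.4/5.1 = 21.8.

K_p = 21.8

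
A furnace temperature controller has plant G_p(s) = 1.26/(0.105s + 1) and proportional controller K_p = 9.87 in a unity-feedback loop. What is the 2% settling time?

Closed loop: T(s) = K_p·G_p/(1+K_p·G_p) = 12.44/(0.105s + 1 + 12.44), with pole at s = −(1 + 12.44)/0.105 = −128.
τ = 1/128 = 0.007815 s, so 2% settling time ≈ 4τ = 0.0313 s.

T_s ≈ 0.0313 s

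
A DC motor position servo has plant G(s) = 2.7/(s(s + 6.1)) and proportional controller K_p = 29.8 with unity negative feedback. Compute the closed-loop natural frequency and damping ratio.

ω_n = 8.97 rad/s, ζ = 0.34

1 + K_p·G(s) = 0 gives s² + 6.1s + 80.46 = 0.
So ω_n² = 80.46 ⇒ ω_n = 8.97 rad/s, and ζ = 6.1/(2ω_n) = 0.34.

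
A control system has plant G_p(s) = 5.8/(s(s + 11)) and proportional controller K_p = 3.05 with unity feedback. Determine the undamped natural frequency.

ω_n = 4.21 rad/s

1 + K_p·G_p(s) = 0 gives s² + 11s + 17.69 = 0.
So ω_n² = 17.69 ⇒ ω_n = 4.206 rad/s, and ζ = 11/(2ω_n) = 1.31.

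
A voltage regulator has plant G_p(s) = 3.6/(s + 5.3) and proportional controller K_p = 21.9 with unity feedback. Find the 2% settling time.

T_s ≈ 0.0475 s

Closed-loop transfer function: T(s) = K_p·G_p(s)/(1 + K_p·G_p(s)) = 78.84/(s + 5.3 + 78.84) = 78.84/(s + 84.14).
Time constant τ = 1/84.14 = 0.01188 s, so the 2% settling time is about 4τ = 0.0475 s.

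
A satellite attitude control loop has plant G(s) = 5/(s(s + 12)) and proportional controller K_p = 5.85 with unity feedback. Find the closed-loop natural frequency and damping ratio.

ω_n = 5.41 rad/s, ζ = 1.11

The closed-loop denominator is s(s+12) + 5.85·5 = s² + 12s + 29.25.
Matching s² + 2ζω_n s + ω_n²: ω_n = √29.25 = 5.408 rad/s and 2ζω_n = 12, so ζ = 12/(2·5.408) = 1.11.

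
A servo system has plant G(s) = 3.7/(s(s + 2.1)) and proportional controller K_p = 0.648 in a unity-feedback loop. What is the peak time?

Closed-loop characteristic equation: s² + 2.1s + 2.398 = 0, so ω_n = 1.548 rad/s and ζ = 2.1/(2·1.548) = 0.6781.
Damped frequency ω_d = ω_n√(1−ζ²) = 1.138 rad/s, so peak time T_p = π/ω_d = 2.76 s.

T_p = 2.76 s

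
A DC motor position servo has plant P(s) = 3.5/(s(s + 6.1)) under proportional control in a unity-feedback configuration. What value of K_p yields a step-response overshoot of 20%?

K_p = 12.8

From %OS = 100·exp(−πζ/√(1−ζ²)) = 20%, ζ = −ln(0.2)/√(π²+ln²(0.2)) = 0.4559.
Characteristic equation s² + 6.1s + 3.5K_p = 0 gives ζ = 6.1/(2√(3.5K_p)).
Setting ζ = 0.4559: √(3.5K_p) = 6.1/(2·0.4559) = 6.689, so K_p = 44.75/3.5 = 12.8.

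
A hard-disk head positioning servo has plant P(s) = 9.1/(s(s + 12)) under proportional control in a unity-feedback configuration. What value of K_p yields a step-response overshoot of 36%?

From %OS = 100·exp(−πζ/√(1−ζ²)) = 36%, ζ = −ln(0.36)/√(π²+ln²(0.36)) = 0.3093.
Characteristic equation s² + 12s + 9.1K_p = 0 gives ζ = 12/(2√(9.1K_p)).
Setting ζ = 0.3093: √(9.1K_p) = 12/(2·0.3093) = 19.4, so K_p = 376.4/9.1 = 41.4.

K_p = 41.4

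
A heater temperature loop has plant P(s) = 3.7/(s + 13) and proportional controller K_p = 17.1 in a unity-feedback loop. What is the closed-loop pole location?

Closed-loop transfer function: T(s) = K_p·P(s)/(1 + K_p·P(s)) = 63.27/(s + 13 + 63.27) = 63.27/(s + 76.27).
The closed-loop pole is at s = −76.27.

s = -76.27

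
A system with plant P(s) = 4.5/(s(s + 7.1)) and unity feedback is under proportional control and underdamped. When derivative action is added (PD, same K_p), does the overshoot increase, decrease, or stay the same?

The derivative term adds K·K_d to the s-coefficient of the characteristic equation, raising 2ζω_n while ω_n is unchanged; ζ increases, so overshoot decreases.

decrease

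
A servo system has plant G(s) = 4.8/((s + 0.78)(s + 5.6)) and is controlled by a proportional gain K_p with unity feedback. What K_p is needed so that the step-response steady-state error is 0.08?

Steady-state error for a unit step on this type-0 loop is 1/(1 + K_p·G(0)).
G(0) = 1.099. Require 1/(1 + K_p·1.099) = 0.08, so 1 + 1.099·K_p = 12.5.
K_p = (12.5 − 1)/1.099 = 10.5.

K_p = 10.5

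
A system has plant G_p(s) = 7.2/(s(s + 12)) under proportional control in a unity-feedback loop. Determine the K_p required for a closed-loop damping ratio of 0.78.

Closed-loop characteristic equation: s² + 12s + K_p·7.2 = 0.
So ω_n = √(7.2K_p) and 2ζω_n = 12, giving ζ = 12/(2√(7.2K_p)).
Setting ζ = 0.78: √(7.2K_p) = 12/(2·0.78) = 7.692, so K_p = 59.17/7.2 = 8.22.

K_p = 8.22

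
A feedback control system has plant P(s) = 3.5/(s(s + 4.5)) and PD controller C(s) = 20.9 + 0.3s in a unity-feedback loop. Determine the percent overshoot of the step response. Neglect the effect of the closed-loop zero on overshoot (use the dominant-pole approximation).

Forward path: (20.9 + 0.3s)·3.5/(s(s+4.5)). The closed-loop characteristic equation is s² + (4.5 + 3.5·0.3)s + 3.5·20.9 = 0.
That is s² + 5.55s + 73.15 = 0, so ω_n = 8.553 rad/s and ζ = 5.55/(2·8.553) = 0.3245.
%OS = 100·exp(−πζ/√(1−ζ²)) = 34%.

34%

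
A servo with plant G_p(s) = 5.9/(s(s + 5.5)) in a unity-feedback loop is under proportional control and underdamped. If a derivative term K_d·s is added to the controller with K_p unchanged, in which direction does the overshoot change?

decrease

With PD the characteristic equation becomes s² + (a + K·K_d)s + K·K_p = 0; the damping term grows, ζ rises, overshoot falls.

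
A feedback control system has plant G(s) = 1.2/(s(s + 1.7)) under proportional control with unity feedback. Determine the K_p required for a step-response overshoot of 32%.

From %OS = 100·exp(−πζ/√(1−ζ²)) = 32%, ζ = −ln(0.32)/√(π²+ln²(0.32)) = 0.341.
Characteristic equation s² + 1.7s + 1.2K_p = 0 gives ζ = 1.7/(2√(1.2K_p)).
Setting ζ = 0.341: √(1.2K_p) = 1.7/(2·0.341) = 2.493, so K_p = 6.215/1.2 = 5.18.

K_p = 5.18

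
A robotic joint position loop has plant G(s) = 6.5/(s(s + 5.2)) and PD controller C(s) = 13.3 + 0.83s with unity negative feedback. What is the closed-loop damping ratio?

ζ = 0.57

Forward path: (13.3 + 0.83s)·6.5/(s(s+5.2)). The closed-loop characteristic equation is s² + (5.2 + 6.5·0.83)s + 6.5·13.3 = 0.
That is s² + 10.59s + 86.45 = 0, so ω_n = 9.298 rad/s and ζ = 10.59/(2·9.298) = 0.5698.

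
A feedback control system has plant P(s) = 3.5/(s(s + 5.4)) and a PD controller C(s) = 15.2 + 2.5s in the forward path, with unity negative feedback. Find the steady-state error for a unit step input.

The open loop C(s)P(s) has a pole at the origin (type 1), so the static position error constant is infinite and e_ss = 1/(1+∞) = 0.

0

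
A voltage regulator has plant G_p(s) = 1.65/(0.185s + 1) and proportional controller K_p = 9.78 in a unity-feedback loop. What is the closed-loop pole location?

Closed loop: T(s) = K_p·G_p/(1+K_p·G_p) = 16.14/(0.185s + 1 + 16.14), with pole at s = −(1 + 16.14)/0.185 = −92.63.

s = -92.63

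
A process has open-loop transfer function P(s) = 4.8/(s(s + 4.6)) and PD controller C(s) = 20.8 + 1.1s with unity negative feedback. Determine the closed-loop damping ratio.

Forward path: (20.8 + 1.1s)·4.8/(s(s+4.6)). The closed-loop characteristic equation is s² + (4.6 + 4.8·1.1)s + 4.8·20.8 = 0.
That is s² + 9.88s + 99.84 = 0, so ω_n = 9.992 rad/s and ζ = 9.88/(2·9.992) = 0.4944.

ζ = 0.494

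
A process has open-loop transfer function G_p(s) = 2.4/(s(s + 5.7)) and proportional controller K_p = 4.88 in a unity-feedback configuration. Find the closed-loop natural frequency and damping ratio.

1 + K_p·G_p(s) = 0 gives s² + 5.7s + 11.71 = 0.
Matching s² + 2ζω_n s + ω_n²: ω_n = √11.71 = 3.422 rad/s and 2ζω_n = 5.7, so ζ = 5.7/(2·3.422) = 0.833.

ω_n = 3.42 rad/s, ζ = 0.833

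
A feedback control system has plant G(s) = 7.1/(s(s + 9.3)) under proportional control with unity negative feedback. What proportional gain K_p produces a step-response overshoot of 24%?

K_p = 17.8

From %OS = 100·exp(−πζ/√(1−ζ²)) = 24%, ζ = −ln(0.24)/√(π²+ln²(0.24)) = 0.4136.
Characteristic equation s² + 9.3s + 7.1K_p = 0 gives ζ = 9.3/(2√(7.1K_p)).
Setting ζ = 0.4136: √(7.1K_p) = 9.3/(2·0.4136) = 11.24, so K_p = 126.4/7.1 = 17.8.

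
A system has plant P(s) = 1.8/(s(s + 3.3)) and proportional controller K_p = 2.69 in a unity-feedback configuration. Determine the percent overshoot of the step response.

2.84%

Closed-loop characteristic equation: s² + 3.3s + 4.842 = 0, so ω_n = 2.2 rad/s and ζ = 3.3/(2·2.2) = 0.7498.
%OS = 100·exp(−πζ/√(1−ζ²)) = 100·exp(−π·0.7498/√0.4377) = 2.84%.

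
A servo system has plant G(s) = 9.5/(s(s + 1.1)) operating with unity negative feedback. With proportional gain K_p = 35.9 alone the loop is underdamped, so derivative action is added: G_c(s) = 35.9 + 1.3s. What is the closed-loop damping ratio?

ζ = 0.364

Forward path: (35.9 + 1.3s)·9.5/(s(s+1.1)). The closed-loop characteristic equation is s² + (1.1 + 9.5·1.3)s + 9.5·35.9 = 0.
That is s² + 13.45s + 341.1 = 0, so ω_n = 18.47 rad/s and ζ = 13.45/(2·18.47) = 0.3642.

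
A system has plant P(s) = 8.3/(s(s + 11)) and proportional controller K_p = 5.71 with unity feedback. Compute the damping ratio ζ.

The closed-loop denominator is s(s+11) + 5.71·8.3 = s² + 11s + 47.39.
So ω_n² = 47.39 ⇒ ω_n = 6.884 rad/s, and ζ = 11/(2ω_n) = 0.799.

ζ = 0.799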